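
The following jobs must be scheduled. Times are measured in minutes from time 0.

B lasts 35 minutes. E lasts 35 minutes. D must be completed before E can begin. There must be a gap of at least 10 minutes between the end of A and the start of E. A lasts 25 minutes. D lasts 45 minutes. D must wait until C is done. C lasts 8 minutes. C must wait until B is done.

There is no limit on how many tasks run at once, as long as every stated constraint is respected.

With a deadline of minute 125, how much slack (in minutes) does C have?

2

B has no prerequisites, so it starts at minute 0 and finishes at minute 35.
C cannot begin until B (finishes minute 35). It runs from minute 35 to 35 + 8 = minute 43.

Working backward from the deadline:
To finish by minute 125, E (duration 35) must start no later than minute 90.
D has to be done before E (must start by minute 90). That means finishing by minute 90, i.e. starting by 90 − 45 = minute 45.
C must finish before D (must start by minute 45). With an 8-minute duration, C must start by 45 − 8 = minute 37.
So C can start as early as minute 35 and as late as minute 37, giving 37 − 35 = 2 minutes of slack.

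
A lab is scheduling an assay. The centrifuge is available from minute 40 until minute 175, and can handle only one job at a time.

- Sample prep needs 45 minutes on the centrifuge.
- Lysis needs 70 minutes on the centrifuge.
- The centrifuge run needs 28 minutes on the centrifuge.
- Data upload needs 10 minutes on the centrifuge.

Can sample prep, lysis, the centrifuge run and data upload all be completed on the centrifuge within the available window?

No

The centrifuge window is 175 − 40 = 135 minutes.
Running back to back, the jobs need 45 + 70 + 28 + 10 = 153 minutes on the centrifuge.
Since 153 > 135, they cannot all fit.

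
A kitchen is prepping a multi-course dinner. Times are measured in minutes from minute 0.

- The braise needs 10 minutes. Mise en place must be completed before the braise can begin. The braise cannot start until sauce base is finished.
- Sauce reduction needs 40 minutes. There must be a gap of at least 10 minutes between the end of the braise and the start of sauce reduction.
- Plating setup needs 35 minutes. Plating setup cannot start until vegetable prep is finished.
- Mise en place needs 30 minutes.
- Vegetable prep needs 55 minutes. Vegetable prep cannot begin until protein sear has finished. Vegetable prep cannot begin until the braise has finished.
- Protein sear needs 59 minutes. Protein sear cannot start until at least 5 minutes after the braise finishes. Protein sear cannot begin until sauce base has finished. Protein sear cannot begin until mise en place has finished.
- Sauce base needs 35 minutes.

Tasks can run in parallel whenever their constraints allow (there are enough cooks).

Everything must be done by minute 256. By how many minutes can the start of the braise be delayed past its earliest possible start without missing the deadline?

Sauce base has no prerequisites, so it starts at minute 0 and finishes at minute 35.
Mise en place can start immediately at minute 0; it finishes at minute 30.
The braise needs all of mise en place (finishes minute 30); sauce base (finishes minute 35). That puts its earliest start at minute 35; it finishes at 35 + 10 = minute 45.

Working backward from the deadline:
Plating setup must finish by minute 256; it takes 35 minutes, so it must start by 256 − 35 = minute 221.
Vegetable prep has to be done before plating setup (must start by minute 221). That means finishing by minute 221, i.e. starting by 221 − 55 = minute 166.
Protein sear has to be done before vegetable prep (must start by minute 166). That means finishing by minute 166, i.e. starting by 166 − 59 = minute 107.
Nothing follows sauce reduction; the deadline of minute 256 is its only limit. It must start by 256 − 40 = minute 216.
For the braise: protein sear (must start by minute 107, minus 5-minute gap → minute 102); vegetable prep (must start by minute 166); sauce reduction (must start by minute 216, minus 10-minute gap → minute 206). The most restrictive is minute 102; with a 10-minute duration, the braise must start by minute 92.
So the braise can start as early as minute 35 and as late as minute 92, giving 92 − 35 = 57 minutes of slack.

57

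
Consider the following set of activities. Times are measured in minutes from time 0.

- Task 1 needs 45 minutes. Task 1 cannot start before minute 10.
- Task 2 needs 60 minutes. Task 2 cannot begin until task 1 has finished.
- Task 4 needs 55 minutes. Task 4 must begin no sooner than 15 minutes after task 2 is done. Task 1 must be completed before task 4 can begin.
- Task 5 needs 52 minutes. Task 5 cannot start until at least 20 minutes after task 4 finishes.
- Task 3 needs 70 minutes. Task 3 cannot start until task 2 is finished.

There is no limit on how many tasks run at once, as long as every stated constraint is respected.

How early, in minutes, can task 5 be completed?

257

Task 1 cannot begin until its own release at minute 10. It runs from minute 10 to 10 + 45 = minute 55.
Task 2 cannot begin until task 1 (finishes minute 55). It runs from minute 55 to 55 + 60 = minute 115.
Task 4 has to wait for task 2 (finishes minute 115, plus 15-minute gap → minute 130); task 1 (finishes minute 55). The latest of these is minute 130, so task 4 runs minute 130 to 130 + 55 = minute 185.
Task 5 waits on task 4 (finishes minute 185, plus 20-minute gap → minute 205), so it starts at minute 205 and finishes at 205 + 52 = minute 257.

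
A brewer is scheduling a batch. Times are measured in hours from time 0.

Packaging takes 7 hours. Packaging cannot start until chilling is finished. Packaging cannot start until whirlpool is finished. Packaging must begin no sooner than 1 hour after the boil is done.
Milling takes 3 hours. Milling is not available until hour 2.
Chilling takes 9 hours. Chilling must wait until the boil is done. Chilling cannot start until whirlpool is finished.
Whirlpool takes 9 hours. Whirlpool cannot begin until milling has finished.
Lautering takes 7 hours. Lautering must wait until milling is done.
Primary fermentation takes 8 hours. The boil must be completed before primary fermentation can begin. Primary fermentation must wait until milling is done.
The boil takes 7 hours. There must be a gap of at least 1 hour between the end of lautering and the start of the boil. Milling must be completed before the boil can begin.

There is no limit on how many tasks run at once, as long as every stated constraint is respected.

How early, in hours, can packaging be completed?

36

Milling cannot begin until its own release at hour 2. It runs from hour 2 to 2 + 3 = hour 5.
Whirlpool waits on milling (finishes hour 5), so it starts at hour 5 and finishes at 5 + 9 = hour 14.
Lautering waits on milling (finishes hour 5), so it starts at hour 5 and finishes at 5 + 7 = hour 12.
The boil has to wait for lautering (finishes hour 12, plus 1-hour gap → hour 13); milling (finishes hour 5). The latest of these is hour 13, so the boil runs hour 13 to 13 + 7 = hour 20.
For chilling: the boil (finishes hour 20); whirlpool (finishes hour 14). Taking the maximum gives a start of hour 20, and it finishes at 20 + 9 = hour 29.
Packaging needs all of chilling (finishes hour 29); whirlpool (finishes hour 14); the boil (finishes hour 20, plus 1-hour gap → hour 21). That puts its earliest start at hour 29; it finishes at 29 + 7 = hour 36.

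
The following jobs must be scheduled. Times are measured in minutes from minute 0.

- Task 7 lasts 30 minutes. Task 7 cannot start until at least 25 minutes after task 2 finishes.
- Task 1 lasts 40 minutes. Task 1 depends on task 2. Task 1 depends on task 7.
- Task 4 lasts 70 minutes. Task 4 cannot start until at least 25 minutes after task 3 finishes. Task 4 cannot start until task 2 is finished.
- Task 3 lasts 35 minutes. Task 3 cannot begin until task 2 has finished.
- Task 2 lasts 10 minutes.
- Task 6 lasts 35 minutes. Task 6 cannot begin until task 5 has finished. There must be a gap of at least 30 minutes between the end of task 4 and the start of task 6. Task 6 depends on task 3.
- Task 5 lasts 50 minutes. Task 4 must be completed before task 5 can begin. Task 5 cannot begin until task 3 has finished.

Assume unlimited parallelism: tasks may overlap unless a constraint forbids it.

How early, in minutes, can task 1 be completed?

Nothing blocks task 2, so it runs from minute 0 to minute 10.
Task 7 cannot begin until task 2 (finishes minute 10, plus 25-minute gap → minute 35). It runs from minute 35 to 35 + 30 = minute 65.
Task 1 cannot start until task 2 (finishes minute 10); task 7 (finishes minute 65). The controlling bound is minute 65, so task 1 finishes at 65 + 40 = minute 105.

105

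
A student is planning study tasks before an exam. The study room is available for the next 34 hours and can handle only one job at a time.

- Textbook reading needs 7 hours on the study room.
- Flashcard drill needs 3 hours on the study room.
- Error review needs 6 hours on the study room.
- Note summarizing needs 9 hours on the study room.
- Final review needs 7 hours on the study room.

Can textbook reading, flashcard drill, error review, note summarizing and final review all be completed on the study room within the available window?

Running back to back, the jobs need 7 + 3 + 6 + 9 + 7 = 32 hours on the study room.
Since 32 ≤ 34, they fit within the window.

Yes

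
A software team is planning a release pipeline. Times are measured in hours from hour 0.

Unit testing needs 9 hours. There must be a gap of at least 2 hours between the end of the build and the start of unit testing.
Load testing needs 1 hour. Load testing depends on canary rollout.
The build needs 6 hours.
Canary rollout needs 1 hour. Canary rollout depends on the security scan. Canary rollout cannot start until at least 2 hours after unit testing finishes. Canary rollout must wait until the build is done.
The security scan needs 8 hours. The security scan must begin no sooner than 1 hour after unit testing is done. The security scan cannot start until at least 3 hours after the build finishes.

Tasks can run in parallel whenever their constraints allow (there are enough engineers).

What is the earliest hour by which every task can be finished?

Nothing blocks the build, so it runs from hour 0 to hour 6.
After the build (finishes hour 6, plus 2-hour gap → hour 8), unit testing can start at hour 8 and finishes at hour 17.
For the security scan: unit testing (finishes hour 17, plus 1-hour gap → hour 18); the build (finishes hour 6, plus 3-hour gap → hour 9). Taking the maximum gives a start of hour 18, and it finishes at 18 + 8 = hour 26.
Canary rollout cannot start until the security scan (finishes hour 26); unit testing (finishes hour 17, plus 2-hour gap → hour 19); the build (finishes hour 6). The controlling bound is hour 26, so canary rollout finishes at 26 + 1 = hour 27.
Load testing waits on canary rollout (finishes hour 27), so it starts at hour 27 and finishes at 27 + 1 = hour 28.
All tasks are finished once the last one completes. Finish times: The build at 6, Unit testing at 17, The security scan at 26, Canary rollout at 27, Load testing at 28. The latest is hour 28.

28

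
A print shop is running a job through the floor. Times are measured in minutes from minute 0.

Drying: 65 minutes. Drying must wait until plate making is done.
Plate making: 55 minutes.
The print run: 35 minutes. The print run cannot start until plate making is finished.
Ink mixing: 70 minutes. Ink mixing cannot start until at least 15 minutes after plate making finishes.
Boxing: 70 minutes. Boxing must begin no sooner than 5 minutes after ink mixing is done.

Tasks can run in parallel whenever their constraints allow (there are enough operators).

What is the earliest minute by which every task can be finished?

Nothing blocks plate making, so it runs from minute 0 to minute 55.
Drying waits on plate making (finishes minute 55), so it starts at minute 55 and finishes at 55 + 65 = minute 120.
The print run waits on plate making (finishes minute 55), so it starts at minute 55 and finishes at 55 + 35 = minute 90.
Ink mixing cannot begin until plate making (finishes minute 55, plus 15-minute gap → minute 70). It runs from minute 70 to 70 + 70 = minute 140.
Boxing waits on ink mixing (finishes minute 140, plus 5-minute gap → minute 145), so it starts at minute 145 and finishes at 145 + 70 = minute 215.
All tasks are finished once the last one completes. Finish times: Plate making at 55, Ink mixing at 140, The print run at 90, Drying at 120, Boxing at 215. The latest is minute 215.

215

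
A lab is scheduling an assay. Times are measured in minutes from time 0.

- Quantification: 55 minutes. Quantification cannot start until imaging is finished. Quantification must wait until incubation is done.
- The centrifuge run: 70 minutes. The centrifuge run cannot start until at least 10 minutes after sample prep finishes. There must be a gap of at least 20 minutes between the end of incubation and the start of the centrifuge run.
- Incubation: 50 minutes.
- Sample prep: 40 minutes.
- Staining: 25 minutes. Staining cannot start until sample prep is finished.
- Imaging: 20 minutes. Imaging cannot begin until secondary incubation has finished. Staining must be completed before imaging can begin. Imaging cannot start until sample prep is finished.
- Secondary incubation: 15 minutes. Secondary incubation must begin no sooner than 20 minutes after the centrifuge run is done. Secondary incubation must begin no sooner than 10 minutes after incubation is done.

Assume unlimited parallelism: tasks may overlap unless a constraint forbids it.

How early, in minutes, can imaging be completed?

195

Incubation can start immediately at minute 0; it finishes at minute 50.
Sample prep has no prerequisites, so it starts at minute 0 and finishes at minute 40.
Staining waits on sample prep (finishes minute 40), so it starts at minute 40 and finishes at 40 + 25 = minute 65.
For the centrifuge run: sample prep (finishes minute 40, plus 10-minute gap → minute 50); incubation (finishes minute 50, plus 20-minute gap → minute 70). Taking the maximum gives a start of minute 70, and it finishes at 70 + 70 = minute 140.
For secondary incubation: the centrifuge run (finishes minute 140, plus 20-minute gap → minute 160); incubation (finishes minute 50, plus 10-minute gap → minute 60). Taking the maximum gives a start of minute 160, and it finishes at 160 + 15 = minute 175.
For imaging: secondary incubation (finishes minute 175); staining (finishes minute 65); sample prep (finishes minute 40). Taking the maximum gives a start of minute 175, and it finishes at 175 + 20 = minute 195.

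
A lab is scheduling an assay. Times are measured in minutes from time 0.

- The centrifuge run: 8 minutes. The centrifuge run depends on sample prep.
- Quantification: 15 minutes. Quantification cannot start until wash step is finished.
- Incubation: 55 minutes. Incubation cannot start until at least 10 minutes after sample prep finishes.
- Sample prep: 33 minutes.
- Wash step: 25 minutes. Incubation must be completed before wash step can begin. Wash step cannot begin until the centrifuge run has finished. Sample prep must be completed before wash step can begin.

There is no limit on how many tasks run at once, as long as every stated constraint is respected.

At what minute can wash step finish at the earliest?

123

Sample prep has no prerequisites, so it starts at minute 0 and finishes at minute 33.
The centrifuge run cannot begin until sample prep (finishes minute 33). It runs from minute 33 to 33 + 8 = minute 41.
Incubation waits on sample prep (finishes minute 33, plus 10-minute gap → minute 43), so it starts at minute 43 and finishes at 43 + 55 = minute 98.
Wash step cannot start until incubation (finishes minute 98); the centrifuge run (finishes minute 41); sample prep (finishes minute 33). The controlling bound is minute 98, so wash step finishes at 98 + 25 = minute 123.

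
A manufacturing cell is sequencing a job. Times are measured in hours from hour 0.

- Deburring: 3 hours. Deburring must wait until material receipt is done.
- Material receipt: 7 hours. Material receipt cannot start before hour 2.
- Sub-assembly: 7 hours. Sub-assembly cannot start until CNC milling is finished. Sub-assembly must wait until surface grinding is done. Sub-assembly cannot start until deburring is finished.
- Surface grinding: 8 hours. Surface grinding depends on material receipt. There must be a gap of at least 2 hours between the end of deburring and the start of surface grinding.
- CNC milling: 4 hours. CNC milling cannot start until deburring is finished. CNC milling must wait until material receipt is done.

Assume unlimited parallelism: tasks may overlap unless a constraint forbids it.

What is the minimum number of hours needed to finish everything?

Material receipt cannot begin until its own release at hour 2. It runs from hour 2 to 2 + 7 = hour 9.
Deburring cannot begin until material receipt (finishes hour 9). It runs from hour 9 to 9 + 3 = hour 12.
Surface grinding has to wait for material receipt (finishes hour 9); deburring (finishes hour 12, plus 2-hour gap → hour 14). The latest of these is hour 14, so surface grinding runs hour 14 to 14 + 8 = hour 22.
CNC milling has to wait for deburring (finishes hour 12); material receipt (finishes hour 9). The latest of these is hour 12, so CNC milling runs hour 12 to 12 + 4 = hour 16.
Sub-assembly cannot start until CNC milling (finishes hour 16); surface grinding (finishes hour 22); deburring (finishes hour 12). The controlling bound is hour 22, so sub-assembly finishes at 22 + 7 = hour 29.
All tasks are finished once the last one completes. Finish times: Material receipt at 9, Deburring at 12, CNC milling at 16, Surface grinding at 22, Sub-assembly at 29. The latest is hour 29.

29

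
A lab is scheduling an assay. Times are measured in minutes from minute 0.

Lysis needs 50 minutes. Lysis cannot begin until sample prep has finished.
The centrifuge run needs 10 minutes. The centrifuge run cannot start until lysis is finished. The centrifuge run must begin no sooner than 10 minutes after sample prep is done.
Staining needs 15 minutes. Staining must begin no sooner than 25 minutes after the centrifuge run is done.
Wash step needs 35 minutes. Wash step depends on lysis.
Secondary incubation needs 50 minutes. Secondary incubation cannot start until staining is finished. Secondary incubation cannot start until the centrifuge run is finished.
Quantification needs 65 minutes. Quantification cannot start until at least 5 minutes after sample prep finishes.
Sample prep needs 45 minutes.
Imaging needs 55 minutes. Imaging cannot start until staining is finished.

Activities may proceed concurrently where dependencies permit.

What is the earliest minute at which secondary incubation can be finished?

Sample prep has no prerequisites, so it starts at minute 0 and finishes at minute 45.
Lysis cannot begin until sample prep (finishes minute 45). It runs from minute 45 to 45 + 50 = minute 95.
The centrifuge run needs all of lysis (finishes minute 95); sample prep (finishes minute 45, plus 10-minute gap → minute 55). That puts its earliest start at minute 95; it finishes at 95 + 10 = minute 105.
Staining waits on the centrifuge run (finishes minute 105, plus 25-minute gap → minute 130), so it starts at minute 130 and finishes at 130 + 15 = minute 145.
Secondary incubation has to wait for staining (finishes minute 145); the centrifuge run (finishes minute 105). The latest of these is minute 145, so secondary incubation runs minute 145 to 145 + 50 = minute 195.

195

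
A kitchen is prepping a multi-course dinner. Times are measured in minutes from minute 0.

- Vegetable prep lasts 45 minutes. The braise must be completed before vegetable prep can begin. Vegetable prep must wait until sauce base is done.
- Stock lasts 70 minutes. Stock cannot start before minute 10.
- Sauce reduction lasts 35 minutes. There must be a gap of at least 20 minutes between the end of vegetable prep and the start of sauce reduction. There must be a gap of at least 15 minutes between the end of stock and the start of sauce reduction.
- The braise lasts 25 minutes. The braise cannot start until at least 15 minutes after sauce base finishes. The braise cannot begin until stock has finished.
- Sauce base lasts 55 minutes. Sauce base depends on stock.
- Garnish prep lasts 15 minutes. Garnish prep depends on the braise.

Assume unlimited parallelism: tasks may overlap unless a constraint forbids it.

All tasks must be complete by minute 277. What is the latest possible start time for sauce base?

82

To finish by minute 277, sauce reduction (duration 35) must start no later than minute 242.
Since sauce reduction (must start by minute 242, minus 20-minute gap → minute 222) depends on it, vegetable prep must finish by minute 222. Backing off its 45-minute duration gives a latest start of minute 177.
Garnish prep has no dependents, so it just needs to finish by minute 277. Starting by 277 − 15 = minute 262 achieves that.
The braise must finish in time for vegetable prep (must start by minute 177); garnish prep (must start by minute 262). The tightest is minute 177, so the braise must start by 177 − 25 = minute 152.
Sauce base feeds the braise (must start by minute 152, minus 15-minute gap → minute 137); vegetable prep (must start by minute 177). Taking the minimum, sauce base must finish by minute 137 and start by 137 − 55 = minute 82.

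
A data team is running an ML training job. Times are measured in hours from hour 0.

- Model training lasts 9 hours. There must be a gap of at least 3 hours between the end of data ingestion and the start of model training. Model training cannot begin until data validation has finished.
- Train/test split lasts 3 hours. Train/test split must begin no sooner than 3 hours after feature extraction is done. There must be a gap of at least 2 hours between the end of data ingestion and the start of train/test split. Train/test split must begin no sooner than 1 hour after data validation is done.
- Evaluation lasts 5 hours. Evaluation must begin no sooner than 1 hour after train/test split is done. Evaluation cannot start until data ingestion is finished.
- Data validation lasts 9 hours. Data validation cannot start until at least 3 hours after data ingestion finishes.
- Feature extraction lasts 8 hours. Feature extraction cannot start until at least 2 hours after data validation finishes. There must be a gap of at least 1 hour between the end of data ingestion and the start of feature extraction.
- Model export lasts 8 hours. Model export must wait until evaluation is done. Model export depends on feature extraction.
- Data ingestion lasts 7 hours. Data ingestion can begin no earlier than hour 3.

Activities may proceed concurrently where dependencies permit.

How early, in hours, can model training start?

After its own release at hour 3, data ingestion can start at hour 3 and finishes at hour 10.
Data validation cannot begin until data ingestion (finishes hour 10, plus 3-hour gap → hour 13). It runs from hour 13 to 13 + 9 = hour 22.
Model training waits on data ingestion (finishes hour 10, plus 3-hour gap → hour 13); data validation (finishes hour 22). The latest of these is hour 22, which is the earliest model training can start.

22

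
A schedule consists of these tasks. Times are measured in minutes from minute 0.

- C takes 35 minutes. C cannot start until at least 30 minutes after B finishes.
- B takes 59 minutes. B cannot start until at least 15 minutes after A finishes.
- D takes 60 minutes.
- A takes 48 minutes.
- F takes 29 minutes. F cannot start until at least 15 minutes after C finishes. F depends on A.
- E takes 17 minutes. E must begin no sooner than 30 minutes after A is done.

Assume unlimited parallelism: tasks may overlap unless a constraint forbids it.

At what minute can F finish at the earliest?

Nothing blocks A, so it runs from minute 0 to minute 48.
B waits on A (finishes minute 48, plus 15-minute gap → minute 63), so it starts at minute 63 and finishes at 63 + 59 = minute 122.
After B (finishes minute 122, plus 30-minute gap → minute 152), C can start at minute 152 and finishes at minute 187.
For F: C (finishes minute 187, plus 15-minute gap → minute 202); A (finishes minute 48). Taking the maximum gives a start of minute 202, and it finishes at 202 + 29 = minute 231.

231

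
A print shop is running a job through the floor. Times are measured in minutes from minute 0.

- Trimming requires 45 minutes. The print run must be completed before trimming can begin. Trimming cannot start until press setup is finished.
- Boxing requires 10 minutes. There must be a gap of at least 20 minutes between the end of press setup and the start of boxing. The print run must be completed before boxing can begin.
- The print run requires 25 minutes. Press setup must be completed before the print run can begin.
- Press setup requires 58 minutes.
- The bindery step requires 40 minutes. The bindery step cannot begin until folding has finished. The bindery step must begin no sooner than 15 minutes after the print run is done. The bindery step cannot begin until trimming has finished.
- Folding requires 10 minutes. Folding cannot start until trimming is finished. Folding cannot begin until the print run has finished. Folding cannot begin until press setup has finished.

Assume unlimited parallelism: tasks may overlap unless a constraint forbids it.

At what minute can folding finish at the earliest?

138

Nothing blocks press setup, so it runs from minute 0 to minute 58.
After press setup (finishes minute 58), the print run can start at minute 58 and finishes at minute 83.
Trimming cannot start until the print run (finishes minute 83); press setup (finishes minute 58). The controlling bound is minute 83, so trimming finishes at 83 + 45 = minute 128.
For folding: trimming (finishes minute 128); the print run (finishes minute 83); press setup (finishes minute 58). Taking the maximum gives a start of minute 128, and it finishes at 128 + 10 = minute 138.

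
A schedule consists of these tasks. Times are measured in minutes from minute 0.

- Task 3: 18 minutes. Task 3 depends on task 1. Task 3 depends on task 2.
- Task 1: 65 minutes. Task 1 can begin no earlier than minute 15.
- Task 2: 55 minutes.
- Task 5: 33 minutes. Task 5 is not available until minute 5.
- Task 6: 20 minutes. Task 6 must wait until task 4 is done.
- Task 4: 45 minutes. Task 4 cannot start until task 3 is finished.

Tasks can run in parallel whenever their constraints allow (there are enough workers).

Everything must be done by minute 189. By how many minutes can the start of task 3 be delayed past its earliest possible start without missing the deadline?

Nothing blocks task 2, so it runs from minute 0 to minute 55.
Task 1 waits on its own release at minute 15, so it starts at minute 15 and finishes at 15 + 65 = minute 80.
Task 3 has to wait for task 1 (finishes minute 80); task 2 (finishes minute 55). The latest of these is minute 80, so task 3 runs minute 80 to 80 + 18 = minute 98.

Working backward from the deadline:
To finish by minute 189, task 6 (duration 20) must start no later than minute 169.
Since task 6 (must start by minute 169) depends on it, task 4 must finish by minute 169. Backing off its 45-minute duration gives a latest start of minute 124.
Task 3 has to be done before task 4 (must start by minute 124). That means finishing by minute 124, i.e. starting by 124 − 18 = minute 106.
So task 3 can start as early as minute 80 and as late as minute 106, giving 106 − 80 = 26 minutes of slack.

26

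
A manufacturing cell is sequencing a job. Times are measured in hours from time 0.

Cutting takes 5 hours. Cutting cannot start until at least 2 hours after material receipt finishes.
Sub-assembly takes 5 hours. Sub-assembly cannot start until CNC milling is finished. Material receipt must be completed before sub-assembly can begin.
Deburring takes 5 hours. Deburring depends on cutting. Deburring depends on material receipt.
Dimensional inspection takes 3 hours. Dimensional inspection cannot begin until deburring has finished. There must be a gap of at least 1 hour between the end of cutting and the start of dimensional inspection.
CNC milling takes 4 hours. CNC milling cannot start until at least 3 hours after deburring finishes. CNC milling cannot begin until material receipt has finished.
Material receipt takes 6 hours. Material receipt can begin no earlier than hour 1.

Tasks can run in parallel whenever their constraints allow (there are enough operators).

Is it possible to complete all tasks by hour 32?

After its own release at hour 1, material receipt can start at hour 1 and finishes at hour 7.
After material receipt (finishes hour 7, plus 2-hour gap → hour 9), cutting can start at hour 9 and finishes at hour 14.
Deburring needs all of cutting (finishes hour 14); material receipt (finishes hour 7). That puts its earliest start at hour 14; it finishes at 14 + 5 = hour 19.
Dimensional inspection needs all of deburring (finishes hour 19); cutting (finishes hour 14, plus 1-hour gap → hour 15). That puts its earliest start at hour 19; it finishes at 19 + 3 = hour 22.
CNC milling has to wait for deburring (finishes hour 19, plus 3-hour gap → hour 22); material receipt (finishes hour 7). The latest of these is hour 22, so CNC milling runs hour 22 to 22 + 4 = hour 26.
Sub-assembly needs all of CNC milling (finishes hour 26); material receipt (finishes hour 7). That puts its earliest start at hour 26; it finishes at 26 + 5 = hour 31.
Every task is finished by hour 31, which is no later than the deadline of 32, so the schedule is feasible.

Yes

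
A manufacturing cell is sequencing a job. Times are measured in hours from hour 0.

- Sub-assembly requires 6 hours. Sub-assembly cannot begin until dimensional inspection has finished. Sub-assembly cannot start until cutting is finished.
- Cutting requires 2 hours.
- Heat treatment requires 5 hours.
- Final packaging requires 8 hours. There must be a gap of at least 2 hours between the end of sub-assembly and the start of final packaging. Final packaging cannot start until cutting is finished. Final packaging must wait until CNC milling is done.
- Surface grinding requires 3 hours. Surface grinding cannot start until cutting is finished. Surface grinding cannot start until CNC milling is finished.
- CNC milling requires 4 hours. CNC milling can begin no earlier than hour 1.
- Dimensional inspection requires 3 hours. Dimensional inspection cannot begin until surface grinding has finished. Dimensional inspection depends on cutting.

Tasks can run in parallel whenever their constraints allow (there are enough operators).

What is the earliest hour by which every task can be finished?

27

Nothing blocks heat treatment, so it runs from hour 0 to hour 5.
After its own release at hour 1, CNC milling can start at hour 1 and finishes at hour 5.
Nothing blocks cutting, so it runs from hour 0 to hour 2.
Surface grinding has to wait for cutting (finishes hour 2); CNC milling (finishes hour 5). The latest of these is hour 5, so surface grinding runs hour 5 to 5 + 3 = hour 8.
Dimensional inspection has to wait for surface grinding (finishes hour 8); cutting (finishes hour 2). The latest of these is hour 8, so dimensional inspection runs hour 8 to 8 + 3 = hour 11.
For sub-assembly: dimensional inspection (finishes hour 11); cutting (finishes hour 2). Taking the maximum gives a start of hour 11, and it finishes at 11 + 6 = hour 17.
Final packaging needs all of sub-assembly (finishes hour 17, plus 2-hour gap → hour 19); cutting (finishes hour 2); CNC milling (finishes hour 5). That puts its earliest start at hour 19; it finishes at 19 + 8 = hour 27.
All tasks are finished once the last one completes. Finish times: Cutting at 2, CNC milling at 5, Heat treatment at 5, Surface grinding at 8, Dimensional inspection at 11, Sub-assembly at 17, Final packaging at 27. The latest is hour 27.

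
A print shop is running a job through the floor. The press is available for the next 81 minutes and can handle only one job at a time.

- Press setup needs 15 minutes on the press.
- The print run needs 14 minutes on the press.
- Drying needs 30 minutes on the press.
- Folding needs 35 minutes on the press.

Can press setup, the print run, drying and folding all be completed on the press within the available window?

Running back to back, the jobs need 15 + 14 + 30 + 35 = 94 minutes on the press.
Since 94 > 81, they cannot all fit.

No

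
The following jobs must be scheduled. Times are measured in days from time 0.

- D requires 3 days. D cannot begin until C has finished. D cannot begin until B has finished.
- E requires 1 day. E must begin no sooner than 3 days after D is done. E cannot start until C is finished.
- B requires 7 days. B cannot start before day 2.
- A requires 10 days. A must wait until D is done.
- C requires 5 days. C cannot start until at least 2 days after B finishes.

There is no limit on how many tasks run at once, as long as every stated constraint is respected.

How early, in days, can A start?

19

B cannot begin until its own release at day 2. It runs from day 2 to 2 + 7 = day 9.
C cannot begin until B (finishes day 9, plus 2-day gap → day 11). It runs from day 11 to 11 + 5 = day 16.
For D: C (finishes day 16); B (finishes day 9). Taking the maximum gives a start of day 16, and it finishes at 16 + 3 = day 19.
A waits on D (finishes day 19), so the earliest it can start is day 19.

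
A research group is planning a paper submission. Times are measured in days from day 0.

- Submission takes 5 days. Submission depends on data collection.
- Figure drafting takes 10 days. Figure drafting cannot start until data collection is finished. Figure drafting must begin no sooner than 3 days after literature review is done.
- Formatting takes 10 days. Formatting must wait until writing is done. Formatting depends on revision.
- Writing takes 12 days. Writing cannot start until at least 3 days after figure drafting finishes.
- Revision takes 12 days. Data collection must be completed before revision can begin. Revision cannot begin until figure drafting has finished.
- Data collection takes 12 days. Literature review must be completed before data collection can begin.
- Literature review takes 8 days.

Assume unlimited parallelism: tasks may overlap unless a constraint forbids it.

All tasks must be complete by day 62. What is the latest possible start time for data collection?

15

Formatting must finish by day 62; it takes 10 days, so it must start by 62 − 10 = day 52.
Writing must finish before formatting (must start by day 52). With a 12-day duration, writing must start by 52 − 12 = day 40.
Since formatting (must start by day 52) depends on it, revision must finish by day 52. Backing off its 12-day duration gives a latest start of day 40.
Figure drafting feeds writing (must start by day 40, minus 3-day gap → day 37); revision (must start by day 40). Taking the minimum, figure drafting must finish by day 37 and start by 37 − 10 = day 27.
Submission must finish by day 62; it takes 5 days, so it must start by 62 − 5 = day 57.
Data collection has several dependents: figure drafting (must start by day 27); revision (must start by day 40); submission (must start by day 57). The earliest of those limits is day 27, so data collection must start by 27 − 12 = day 15.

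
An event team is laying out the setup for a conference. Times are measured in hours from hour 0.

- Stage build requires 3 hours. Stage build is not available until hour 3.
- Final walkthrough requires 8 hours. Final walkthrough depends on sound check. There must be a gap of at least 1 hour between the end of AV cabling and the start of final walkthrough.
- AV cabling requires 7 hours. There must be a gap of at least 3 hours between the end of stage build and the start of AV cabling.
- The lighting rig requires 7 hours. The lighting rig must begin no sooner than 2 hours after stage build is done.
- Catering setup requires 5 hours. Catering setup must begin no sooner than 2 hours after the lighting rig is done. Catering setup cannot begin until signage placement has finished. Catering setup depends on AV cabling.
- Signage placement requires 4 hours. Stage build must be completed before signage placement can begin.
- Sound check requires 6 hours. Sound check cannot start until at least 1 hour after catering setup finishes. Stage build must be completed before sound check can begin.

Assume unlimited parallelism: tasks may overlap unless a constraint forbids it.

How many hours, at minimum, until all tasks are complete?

Stage build waits on its own release at hour 3, so it starts at hour 3 and finishes at 3 + 3 = hour 6.
Signage placement cannot begin until stage build (finishes hour 6). It runs from hour 6 to 6 + 4 = hour 10.
AV cabling waits on stage build (finishes hour 6, plus 3-hour gap → hour 9), so it starts at hour 9 and finishes at 9 + 7 = hour 16.
After stage build (finishes hour 6, plus 2-hour gap → hour 8), the lighting rig can start at hour 8 and finishes at hour 15.
Catering setup has to wait for the lighting rig (finishes hour 15, plus 2-hour gap → hour 17); signage placement (finishes hour 10); AV cabling (finishes hour 16). The latest of these is hour 17, so catering setup runs hour 17 to 17 + 5 = hour 22.
For sound check: catering setup (finishes hour 22, plus 1-hour gap → hour 23); stage build (finishes hour 6). Taking the maximum gives a start of hour 23, and it finishes at 23 + 6 = hour 29.
Final walkthrough cannot start until sound check (finishes hour 29); AV cabling (finishes hour 16, plus 1-hour gap → hour 17). The controlling bound is hour 29, so final walkthrough finishes at 29 + 8 = hour 37.
All tasks are finished once the last one completes. Finish times: Stage build at 6, The lighting rig at 15, AV cabling at 16, Signage placement at 10, Catering setup at 22, Sound check at 29, Final walkthrough at 37. The latest is hour 37.

37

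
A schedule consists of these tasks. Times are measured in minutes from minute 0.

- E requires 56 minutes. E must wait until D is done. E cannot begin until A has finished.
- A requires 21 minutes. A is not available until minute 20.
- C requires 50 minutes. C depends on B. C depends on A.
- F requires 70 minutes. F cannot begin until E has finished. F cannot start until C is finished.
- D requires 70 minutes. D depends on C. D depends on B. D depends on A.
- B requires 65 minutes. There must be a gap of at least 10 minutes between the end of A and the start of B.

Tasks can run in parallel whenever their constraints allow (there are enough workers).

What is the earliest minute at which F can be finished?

A cannot begin until its own release at minute 20. It runs from minute 20 to 20 + 21 = minute 41.
B cannot begin until A (finishes minute 41, plus 10-minute gap → minute 51). It runs from minute 51 to 51 + 65 = minute 116.
For C: B (finishes minute 116); A (finishes minute 41). Taking the maximum gives a start of minute 116, and it finishes at 116 + 50 = minute 166.
For D: C (finishes minute 166); B (finishes minute 116); A (finishes minute 41). Taking the maximum gives a start of minute 166, and it finishes at 166 + 70 = minute 236.
E cannot start until D (finishes minute 236); A (finishes minute 41). The controlling bound is minute 236, so E finishes at 236 + 56 = minute 292.
F needs all of E (finishes minute 292); C (finishes minute 166). That puts its earliest start at minute 292; it finishes at 292 + 70 = minute 362.

362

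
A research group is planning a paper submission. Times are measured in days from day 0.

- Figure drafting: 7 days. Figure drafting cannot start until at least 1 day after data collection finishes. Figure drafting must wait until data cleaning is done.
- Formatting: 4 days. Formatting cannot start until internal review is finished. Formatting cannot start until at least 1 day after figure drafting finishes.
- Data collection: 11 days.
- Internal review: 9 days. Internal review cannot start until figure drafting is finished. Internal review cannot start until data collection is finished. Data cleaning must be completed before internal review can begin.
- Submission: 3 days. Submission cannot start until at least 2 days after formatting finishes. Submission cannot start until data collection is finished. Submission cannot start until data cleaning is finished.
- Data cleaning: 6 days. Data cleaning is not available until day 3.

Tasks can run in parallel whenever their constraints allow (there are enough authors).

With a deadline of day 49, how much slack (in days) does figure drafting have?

Data cleaning cannot begin until its own release at day 3. It runs from day 3 to 3 + 6 = day 9.
Data collection can start immediately at day 0; it finishes at day 11.
Figure drafting needs all of data collection (finishes day 11, plus 1-day gap → day 12); data cleaning (finishes day 9). That puts its earliest start at day 12; it finishes at 12 + 7 = day 19.

Working backward from the deadline:
Submission has no dependents, so it just needs to finish by day 49. Starting by 49 − 3 = day 46 achieves that.
Formatting has to be done before submission (must start by day 46, minus 2-day gap → day 44). That means finishing by day 44, i.e. starting by 44 − 4 = day 40.
Since formatting (must start by day 40) depends on it, internal review must finish by day 40. Backing off its 9-day duration gives a latest start of day 31.
Figure drafting must finish in time for internal review (must start by day 31); formatting (must start by day 40, minus 1-day gap → day 39). The tightest is day 31, so figure drafting must start by 31 − 7 = day 24.
So figure drafting can start as early as day 12 and as late as day 24, giving 24 − 12 = 12 days of slack.

12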